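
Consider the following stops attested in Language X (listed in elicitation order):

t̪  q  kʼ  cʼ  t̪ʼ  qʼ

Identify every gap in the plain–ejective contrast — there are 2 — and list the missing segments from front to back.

Plain: /t̪/ (dental), /q/ (uvular).
Ejective: /t̪ʼ/ (dental), /cʼ/ (palatal), /kʼ/ (velar), /qʼ/ (uvular).
Gaps, from front to back: palatal lacks plain (/c/); velar lacks plain (/k/).

/c/, /k/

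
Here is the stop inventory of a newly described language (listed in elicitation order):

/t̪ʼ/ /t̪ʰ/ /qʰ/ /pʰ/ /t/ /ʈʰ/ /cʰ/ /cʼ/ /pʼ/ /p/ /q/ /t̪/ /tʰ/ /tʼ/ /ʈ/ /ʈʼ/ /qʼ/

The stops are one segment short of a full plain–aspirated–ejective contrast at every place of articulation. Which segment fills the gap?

/c/

place of articulation  plain     aspirated  ejective
bilabial          p         pʰ        pʼ      
dental            t̪        t̪ʰ       t̪ʼ     
alveolar          t         tʰ        tʼ      
retroflex         ʈ         ʈʰ        ʈʼ      
palatal           —         cʰ        cʼ      
uvular            q         qʰ        qʼ      
The palatal row has no plain member, so the gap is the plain palatal stop /c/.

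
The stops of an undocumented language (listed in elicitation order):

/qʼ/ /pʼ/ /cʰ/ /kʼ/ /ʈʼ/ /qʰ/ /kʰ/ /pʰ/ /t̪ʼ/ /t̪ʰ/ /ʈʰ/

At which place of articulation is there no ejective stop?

palatal

bilabial: aspirated /pʰ/, ejective /pʼ/.
dental: aspirated /t̪ʰ/, ejective /t̪ʼ/.
retroflex: aspirated /ʈʰ/, ejective /ʈʼ/.
palatal: aspirated /cʰ/, ejective —.
velar: aspirated /kʰ/, ejective /kʼ/.
uvular: aspirated /qʰ/, ejective /qʼ/.
Every place of articulation has an ejective member except palatal, where /cʼ/ would be expected.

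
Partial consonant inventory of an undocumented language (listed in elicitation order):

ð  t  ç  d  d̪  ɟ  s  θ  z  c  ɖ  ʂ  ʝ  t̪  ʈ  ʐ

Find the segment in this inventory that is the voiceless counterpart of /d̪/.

/d̪/ is a voiced dental stop.
The voiceless counterpart is a voiceless dental stop — in this inventory, /t̪/.

/t̪/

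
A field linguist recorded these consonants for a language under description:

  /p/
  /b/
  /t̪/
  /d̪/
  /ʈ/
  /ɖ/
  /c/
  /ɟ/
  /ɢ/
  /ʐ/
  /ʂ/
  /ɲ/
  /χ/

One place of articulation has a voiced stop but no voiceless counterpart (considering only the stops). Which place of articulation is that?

bilabial: voiceless /p/, voiced /b/.
dental: voiceless /t̪/, voiced /d̪/.
retroflex: voiceless /ʈ/, voiced /ɖ/.
palatal: voiceless /c/, voiced /ɟ/.
uvular: voiceless —, voiced /ɢ/.
Every place of articulation has a voiceless member except uvular, where /q/ would be expected.

uvular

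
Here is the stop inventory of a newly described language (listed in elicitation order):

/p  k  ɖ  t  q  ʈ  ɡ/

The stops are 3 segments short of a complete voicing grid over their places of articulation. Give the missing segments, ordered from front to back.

place of articulation  voiceless  voiced  
bilabial          p         —       
alveolar          t         —       
retroflex         ʈ         ɖ       
velar             k         ɡ       
uvular            q         —       
Gaps, from front to back: bilabial lacks voiced (/b/); alveolar lacks voiced (/d/); uvular lacks voiced (/ɢ/).

/b/, /d/, /ɢ/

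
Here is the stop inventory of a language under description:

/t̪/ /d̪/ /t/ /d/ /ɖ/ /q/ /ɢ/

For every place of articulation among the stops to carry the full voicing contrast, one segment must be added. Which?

/ʈ/

Voiceless: /t̪/ (dental), /t/ (alveolar), /q/ (uvular).
Voiced: /d̪/ (dental), /d/ (alveolar), /ɖ/ (retroflex), /ɢ/ (uvular).
The retroflex row has no voiceless member, so the gap is the voiceless retroflex stop /ʈ/.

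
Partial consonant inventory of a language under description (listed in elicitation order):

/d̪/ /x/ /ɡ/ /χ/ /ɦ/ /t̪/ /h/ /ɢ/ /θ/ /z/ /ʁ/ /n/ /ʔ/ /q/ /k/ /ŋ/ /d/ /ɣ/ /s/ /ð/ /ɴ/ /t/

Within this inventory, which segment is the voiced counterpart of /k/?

/ɡ/

/k/ is a voiceless velar stop.
The voiced counterpart is a voiced velar stop — in this inventory, /ɡ/.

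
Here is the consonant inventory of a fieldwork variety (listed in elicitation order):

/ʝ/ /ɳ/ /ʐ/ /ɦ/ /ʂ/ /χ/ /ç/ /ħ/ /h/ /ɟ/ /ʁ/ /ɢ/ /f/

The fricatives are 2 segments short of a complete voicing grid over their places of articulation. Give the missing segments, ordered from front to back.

place of articulation  voiceless  voiced  
labiodental       f         —       
retroflex         ʂ         ʐ       
palatal           ç         ʝ       
uvular            χ         ʁ       
pharyngeal        ħ         —       
glottal           h         ɦ       
Gaps, from front to back: labiodental lacks voiced (/v/); pharyngeal lacks voiced (/ʕ/).

/v/, /ʕ/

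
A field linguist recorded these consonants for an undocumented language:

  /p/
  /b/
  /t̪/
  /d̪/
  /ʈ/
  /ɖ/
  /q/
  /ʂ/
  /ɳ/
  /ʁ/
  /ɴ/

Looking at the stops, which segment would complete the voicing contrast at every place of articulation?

place of articulation  voiceless  voiced  
bilabial          p         b       
dental            t̪        d̪      
retroflex         ʈ         ɖ       
uvular            q         —       
The uvular row has no voiced member, so the gap is the voiced uvular stop /ɢ/.

/ɢ/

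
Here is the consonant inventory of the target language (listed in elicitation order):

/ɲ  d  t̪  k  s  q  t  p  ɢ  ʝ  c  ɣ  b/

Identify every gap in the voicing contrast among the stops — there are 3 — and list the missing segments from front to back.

/d̪/, /ɟ/, /ɡ/

place of articulation  voiceless  voiced  
bilabial          p         b       
dental            t̪        —       
alveolar          t         d       
palatal           c         —       
velar             k         —       
uvular            q         ɢ       
Gaps, from front to back: dental lacks voiced (/d̪/); palatal lacks voiced (/ɟ/); velar lacks voiced (/ɡ/).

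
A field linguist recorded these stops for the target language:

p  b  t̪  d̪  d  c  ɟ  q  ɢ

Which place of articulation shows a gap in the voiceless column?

alveolar

place of articulation  voiceless  voiced  
bilabial          p         b       
dental            t̪        d̪      
alveolar          —         d       
palatal           c         ɟ       
uvular            q         ɢ       
Every place of articulation has a voiceless member except alveolar, where /t/ would be expected.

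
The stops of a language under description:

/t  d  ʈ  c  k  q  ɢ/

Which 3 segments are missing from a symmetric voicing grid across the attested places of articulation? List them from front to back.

/ɖ/, /ɟ/, /ɡ/

Voiceless: /t/ (alveolar), /ʈ/ (retroflex), /c/ (palatal), /k/ (velar), /q/ (uvular).
Voiced: /d/ (alveolar), /ɢ/ (uvular).
Gaps, from front to back: retroflex lacks voiced (/ɖ/); palatal lacks voiced (/ɟ/); velar lacks voiced (/ɡ/).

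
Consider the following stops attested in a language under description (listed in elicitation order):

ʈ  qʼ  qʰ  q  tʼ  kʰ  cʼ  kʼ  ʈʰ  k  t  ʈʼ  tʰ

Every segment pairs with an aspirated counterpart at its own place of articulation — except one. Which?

Alveolar: /t/ ~ /tʰ/ ~ /tʼ/
Retroflex: /ʈ/ ~ /ʈʰ/ ~ /ʈʼ/
Velar: /k/ ~ /kʰ/ ~ /kʼ/
Uvular: /q/ ~ /qʰ/ ~ /qʼ/
Palatal: only /cʼ/ (ejective); no aspirated partner.
So /cʼ/ is the unpaired segment.

/cʼ/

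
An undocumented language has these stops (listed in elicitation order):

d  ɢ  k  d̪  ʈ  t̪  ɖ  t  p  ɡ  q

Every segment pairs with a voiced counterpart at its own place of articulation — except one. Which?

/p/

Dental: /t̪/ ~ /d̪/
Alveolar: /t/ ~ /d/
Retroflex: /ʈ/ ~ /ɖ/
Velar: /k/ ~ /ɡ/
Uvular: /q/ ~ /ɢ/
Bilabial: only /p/ (voiceless); no voiced partner.
So /p/ is the unpaired segment.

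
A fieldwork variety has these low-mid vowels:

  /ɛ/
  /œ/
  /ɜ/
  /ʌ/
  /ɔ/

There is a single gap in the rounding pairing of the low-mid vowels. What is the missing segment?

Unrounded: /ɛ/ (front), /ɜ/ (central), /ʌ/ (back).
Rounded: /œ/ (front), /ɔ/ (back).
The central row has no rounded member, so the gap is the central rounded vowel /ɞ/.

/ɞ/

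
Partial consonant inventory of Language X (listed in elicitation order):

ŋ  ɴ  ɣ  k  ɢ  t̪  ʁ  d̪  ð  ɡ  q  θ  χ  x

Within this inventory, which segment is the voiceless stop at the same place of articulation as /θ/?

/t̪/

/θ/ is a voiceless dental fricative.
The voiceless stop at the same place is a voiceless dental stop — in this inventory, /t̪/.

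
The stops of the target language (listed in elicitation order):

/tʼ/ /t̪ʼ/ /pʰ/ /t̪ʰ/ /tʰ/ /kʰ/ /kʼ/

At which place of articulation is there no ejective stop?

bilabial

place of articulation  aspirated  ejective
bilabial          pʰ        —       
dental            t̪ʰ       t̪ʼ     
alveolar          tʰ        tʼ      
velar             kʰ        kʼ      
Every place of articulation has an ejective member except bilabial, where /pʼ/ would be expected.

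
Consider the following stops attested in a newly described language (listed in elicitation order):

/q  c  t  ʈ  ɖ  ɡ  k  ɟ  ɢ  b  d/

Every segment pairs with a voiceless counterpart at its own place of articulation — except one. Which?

/b/

Alveolar: /t/ ~ /d/
Retroflex: /ʈ/ ~ /ɖ/
Palatal: /c/ ~ /ɟ/
Velar: /k/ ~ /ɡ/
Uvular: /q/ ~ /ɢ/
Bilabial: only /b/ (voiced); no voiceless partner.
So /b/ is the unpaired segment.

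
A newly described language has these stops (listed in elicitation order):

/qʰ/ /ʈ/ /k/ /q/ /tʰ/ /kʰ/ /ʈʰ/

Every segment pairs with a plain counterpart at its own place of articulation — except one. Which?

Retroflex: /ʈ/ ~ /ʈʰ/
Velar: /k/ ~ /kʰ/
Uvular: /q/ ~ /qʰ/
Alveolar: only /tʰ/ (aspirated); no plain partner.
So /tʰ/ is the unpaired segment.

/tʰ/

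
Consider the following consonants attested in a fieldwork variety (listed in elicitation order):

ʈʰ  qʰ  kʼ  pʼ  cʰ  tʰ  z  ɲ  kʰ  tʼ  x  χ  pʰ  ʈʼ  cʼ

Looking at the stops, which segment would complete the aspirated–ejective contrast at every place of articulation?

Aspirated: /pʰ/ (bilabial), /tʰ/ (alveolar), /ʈʰ/ (retroflex), /cʰ/ (palatal), /kʰ/ (velar), /qʰ/ (uvular).
Ejective: /pʼ/ (bilabial), /tʼ/ (alveolar), /ʈʼ/ (retroflex), /cʼ/ (palatal), /kʼ/ (velar).
The uvular row has no ejective member, so the gap is the ejective uvular stop /qʼ/.

/qʼ/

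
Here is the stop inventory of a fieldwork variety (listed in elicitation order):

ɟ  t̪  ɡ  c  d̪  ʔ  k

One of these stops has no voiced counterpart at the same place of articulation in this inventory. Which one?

/ʔ/

Dental: /t̪/ ~ /d̪/
Palatal: /c/ ~ /ɟ/
Velar: /k/ ~ /ɡ/
Glottal: only /ʔ/ (voiceless); no voiced partner.
So /ʔ/ is the unpaired segment.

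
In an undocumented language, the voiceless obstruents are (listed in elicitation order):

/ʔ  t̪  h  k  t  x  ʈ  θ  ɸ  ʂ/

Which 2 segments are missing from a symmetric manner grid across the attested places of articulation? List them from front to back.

/p/, /s/

bilabial: stop —, fricative /ɸ/.
dental: stop /t̪/, fricative /θ/.
alveolar: stop /t/, fricative —.
retroflex: stop /ʈ/, fricative /ʂ/.
velar: stop /k/, fricative /x/.
glottal: stop /ʔ/, fricative /h/.
Gaps, from front to back: bilabial lacks stop (/p/); alveolar lacks fricative (/s/).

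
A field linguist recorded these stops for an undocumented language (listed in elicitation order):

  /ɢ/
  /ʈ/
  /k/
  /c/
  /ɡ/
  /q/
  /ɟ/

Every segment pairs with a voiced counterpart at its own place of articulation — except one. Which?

Palatal: /c/ ~ /ɟ/
Velar: /k/ ~ /ɡ/
Uvular: /q/ ~ /ɢ/
Retroflex: only /ʈ/ (voiceless); no voiced partner.
So /ʈ/ is the unpaired segment.

/ʈ/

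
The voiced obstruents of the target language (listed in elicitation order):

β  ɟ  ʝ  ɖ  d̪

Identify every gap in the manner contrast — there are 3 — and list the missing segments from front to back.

place of articulation  stop      fricative
bilabial          —         β       
dental            d̪        —       
retroflex         ɖ         —       
palatal           ɟ         ʝ       
Gaps, from front to back: bilabial lacks stop (/b/); dental lacks fricative (/ð/); retroflex lacks fricative (/ʐ/).

/b/, /ð/, /ʐ/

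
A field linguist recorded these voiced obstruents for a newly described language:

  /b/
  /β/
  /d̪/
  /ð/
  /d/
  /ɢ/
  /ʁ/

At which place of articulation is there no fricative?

place of articulation  stop      fricative
bilabial          b         β       
dental            d̪        ð       
alveolar          d         —       
uvular            ɢ         ʁ       
Every place of articulation has a fricative member except alveolar, where /z/ would be expected.

alveolar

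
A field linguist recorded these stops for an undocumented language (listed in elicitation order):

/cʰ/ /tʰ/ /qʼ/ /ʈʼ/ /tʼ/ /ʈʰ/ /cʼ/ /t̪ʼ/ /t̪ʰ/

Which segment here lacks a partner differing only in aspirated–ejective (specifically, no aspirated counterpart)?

/qʼ/

Dental: /t̪ʰ/ ~ /t̪ʼ/
Alveolar: /tʰ/ ~ /tʼ/
Retroflex: /ʈʰ/ ~ /ʈʼ/
Palatal: /cʰ/ ~ /cʼ/
Uvular: only /qʼ/ (ejective); no aspirated partner.
So /qʼ/ is the unpaired segment.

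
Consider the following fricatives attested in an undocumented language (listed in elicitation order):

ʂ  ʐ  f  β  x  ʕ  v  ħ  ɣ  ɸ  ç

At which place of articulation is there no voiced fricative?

bilabial: voiceless /ɸ/, voiced /β/.
labiodental: voiceless /f/, voiced /v/.
retroflex: voiceless /ʂ/, voiced /ʐ/.
palatal: voiceless /ç/, voiced —.
velar: voiceless /x/, voiced /ɣ/.
pharyngeal: voiceless /ħ/, voiced /ʕ/.
Every place of articulation has a voiced member except palatal, where /ʝ/ would be expected.

palatal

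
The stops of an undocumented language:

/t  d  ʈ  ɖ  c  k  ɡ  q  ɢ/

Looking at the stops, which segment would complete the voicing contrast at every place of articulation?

/ɟ/

alveolar: voiceless /t/, voiced /d/.
retroflex: voiceless /ʈ/, voiced /ɖ/.
palatal: voiceless /c/, voiced —.
velar: voiceless /k/, voiced /ɡ/.
uvular: voiceless /q/, voiced /ɢ/.
The palatal row has no voiced member, so the gap is the voiced palatal stop /ɟ/.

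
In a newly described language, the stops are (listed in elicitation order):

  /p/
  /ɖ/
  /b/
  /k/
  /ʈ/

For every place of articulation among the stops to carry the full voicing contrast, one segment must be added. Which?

/ɡ/

place of articulation  voiceless  voiced  
bilabial          p         b       
retroflex         ʈ         ɖ       
velar             k         —       
The velar row has no voiced member, so the gap is the voiced velar stop /ɡ/.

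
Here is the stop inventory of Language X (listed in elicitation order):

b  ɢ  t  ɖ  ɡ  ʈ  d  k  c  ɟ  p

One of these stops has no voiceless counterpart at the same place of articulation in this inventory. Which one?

/ɢ/

Bilabial: /p/ ~ /b/
Alveolar: /t/ ~ /d/
Retroflex: /ʈ/ ~ /ɖ/
Palatal: /c/ ~ /ɟ/
Velar: /k/ ~ /ɡ/
Uvular: only /ɢ/ (voiced); no voiceless partner.
So /ɢ/ is the unpaired segment.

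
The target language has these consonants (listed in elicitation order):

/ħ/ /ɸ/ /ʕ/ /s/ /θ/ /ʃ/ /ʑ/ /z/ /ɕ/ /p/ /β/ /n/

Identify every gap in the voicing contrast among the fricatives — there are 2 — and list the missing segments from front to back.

/ð/, /ʒ/

Voiceless: /ɸ/ (bilabial), /θ/ (dental), /s/ (alveolar), /ʃ/ (postalveolar), /ɕ/ (alveolo-palatal), /ħ/ (pharyngeal).
Voiced: /β/ (bilabial), /z/ (alveolar), /ʑ/ (alveolo-palatal), /ʕ/ (pharyngeal).
Gaps, from front to back: dental lacks voiced (/ð/); postalveolar lacks voiced (/ʒ/).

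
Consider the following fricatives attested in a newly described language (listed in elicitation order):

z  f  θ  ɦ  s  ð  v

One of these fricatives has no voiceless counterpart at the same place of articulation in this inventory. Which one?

Labiodental: /f/ ~ /v/
Dental: /θ/ ~ /ð/
Alveolar: /s/ ~ /z/
Glottal: only /ɦ/ (voiced); no voiceless partner.
So /ɦ/ is the unpaired segment.

/ɦ/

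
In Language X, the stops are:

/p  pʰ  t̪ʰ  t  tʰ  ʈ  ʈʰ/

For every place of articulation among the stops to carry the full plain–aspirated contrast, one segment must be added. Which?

/t̪/

Plain: /p/ (bilabial), /t/ (alveolar), /ʈ/ (retroflex).
Aspirated: /pʰ/ (bilabial), /t̪ʰ/ (dental), /tʰ/ (alveolar), /ʈʰ/ (retroflex).
The dental row has no plain member, so the gap is the plain dental stop /t̪/.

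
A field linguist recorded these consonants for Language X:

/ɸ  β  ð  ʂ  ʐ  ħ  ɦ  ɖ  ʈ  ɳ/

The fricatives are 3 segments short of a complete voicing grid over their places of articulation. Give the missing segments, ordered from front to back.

/θ/, /ʕ/, /h/

place of articulation  voiceless  voiced  
bilabial          ɸ         β       
dental            —         ð       
retroflex         ʂ         ʐ       
pharyngeal        ħ         —       
glottal           —         ɦ       
Gaps, from front to back: dental lacks voiceless (/θ/); pharyngeal lacks voiced (/ʕ/); glottal lacks voiceless (/h/).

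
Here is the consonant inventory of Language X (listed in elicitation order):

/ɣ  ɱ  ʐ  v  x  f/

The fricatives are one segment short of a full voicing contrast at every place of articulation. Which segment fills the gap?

place of articulation  voiceless  voiced  
labiodental       f         v       
retroflex         —         ʐ       
velar             x         ɣ       
The retroflex row has no voiceless member, so the gap is the voiceless retroflex fricative /ʂ/.

/ʂ/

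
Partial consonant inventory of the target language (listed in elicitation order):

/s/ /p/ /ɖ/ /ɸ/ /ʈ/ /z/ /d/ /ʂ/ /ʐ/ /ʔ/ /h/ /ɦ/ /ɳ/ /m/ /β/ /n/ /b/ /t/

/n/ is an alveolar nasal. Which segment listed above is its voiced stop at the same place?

/d/

The voiced stop at the same place is a voiced alveolar stop — in this inventory, /d/.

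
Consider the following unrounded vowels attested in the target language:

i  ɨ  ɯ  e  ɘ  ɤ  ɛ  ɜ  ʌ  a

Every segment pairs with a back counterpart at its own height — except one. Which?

High: /i/ ~ /ɨ/ ~ /ɯ/
High-mid: /e/ ~ /ɘ/ ~ /ɤ/
Low-mid: /ɛ/ ~ /ɜ/ ~ /ʌ/
Low: only /a/ (front); no back partner.
So /a/ is the unpaired segment.

/a/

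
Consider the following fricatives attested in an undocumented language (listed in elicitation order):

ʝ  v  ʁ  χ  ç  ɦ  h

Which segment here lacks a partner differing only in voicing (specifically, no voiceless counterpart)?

Palatal: /ç/ ~ /ʝ/
Uvular: /χ/ ~ /ʁ/
Glottal: /h/ ~ /ɦ/
Labiodental: only /v/ (voiced); no voiceless partner.
So /v/ is the unpaired segment.

/v/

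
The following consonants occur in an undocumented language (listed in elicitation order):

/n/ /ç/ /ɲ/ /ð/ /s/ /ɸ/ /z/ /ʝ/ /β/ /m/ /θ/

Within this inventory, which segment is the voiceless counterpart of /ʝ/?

/ç/

/ʝ/ is a voiced palatal fricative.
The voiceless counterpart is a voiceless palatal fricative — in this inventory, /ç/.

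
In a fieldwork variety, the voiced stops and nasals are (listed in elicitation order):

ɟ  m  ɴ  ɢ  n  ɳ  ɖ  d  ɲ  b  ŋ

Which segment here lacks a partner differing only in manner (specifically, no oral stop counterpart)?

/ŋ/

Bilabial: /b/ ~ /m/
Alveolar: /d/ ~ /n/
Retroflex: /ɖ/ ~ /ɳ/
Palatal: /ɟ/ ~ /ɲ/
Uvular: /ɢ/ ~ /ɴ/
Velar: only /ŋ/ (nasal); no oral stop partner.
So /ŋ/ is the unpaired segment.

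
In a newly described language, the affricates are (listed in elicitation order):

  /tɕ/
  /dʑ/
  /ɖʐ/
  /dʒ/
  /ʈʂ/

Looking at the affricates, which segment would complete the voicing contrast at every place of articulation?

postalveolar: voiceless —, voiced /dʒ/.
retroflex: voiceless /ʈʂ/, voiced /ɖʐ/.
alveolo-palatal: voiceless /tɕ/, voiced /dʑ/.
The postalveolar row has no voiceless member, so the gap is the voiceless postalveolar affricate /tʃ/.

/tʃ/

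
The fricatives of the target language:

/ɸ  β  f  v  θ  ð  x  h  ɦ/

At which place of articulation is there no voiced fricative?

bilabial: voiceless /ɸ/, voiced /β/.
labiodental: voiceless /f/, voiced /v/.
dental: voiceless /θ/, voiced /ð/.
velar: voiceless /x/, voiced —.
glottal: voiceless /h/, voiced /ɦ/.
Every place of articulation has a voiced member except velar, where /ɣ/ would be expected.

velar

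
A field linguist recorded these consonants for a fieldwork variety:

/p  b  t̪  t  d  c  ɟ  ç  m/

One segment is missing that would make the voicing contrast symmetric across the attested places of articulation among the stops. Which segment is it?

/d̪/

bilabial: voiceless /p/, voiced /b/.
dental: voiceless /t̪/, voiced —.
alveolar: voiceless /t/, voiced /d/.
palatal: voiceless /c/, voiced /ɟ/.
The dental row has no voiced member, so the gap is the voiced dental stop /d̪/.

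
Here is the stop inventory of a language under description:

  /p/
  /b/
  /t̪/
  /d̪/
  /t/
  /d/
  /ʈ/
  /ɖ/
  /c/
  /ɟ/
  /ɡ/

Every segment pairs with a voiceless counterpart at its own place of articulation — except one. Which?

Bilabial: /p/ ~ /b/
Dental: /t̪/ ~ /d̪/
Alveolar: /t/ ~ /d/
Retroflex: /ʈ/ ~ /ɖ/
Palatal: /c/ ~ /ɟ/
Velar: only /ɡ/ (voiced); no voiceless partner.
So /ɡ/ is the unpaired segment.

/ɡ/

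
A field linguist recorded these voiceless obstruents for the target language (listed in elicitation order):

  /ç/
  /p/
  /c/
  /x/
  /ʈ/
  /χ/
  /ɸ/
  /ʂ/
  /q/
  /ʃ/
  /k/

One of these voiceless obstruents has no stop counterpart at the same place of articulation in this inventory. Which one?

Bilabial: /p/ ~ /ɸ/
Retroflex: /ʈ/ ~ /ʂ/
Palatal: /c/ ~ /ç/
Velar: /k/ ~ /x/
Uvular: /q/ ~ /χ/
Postalveolar: only /ʃ/ (fricative); no stop partner.
So /ʃ/ is the unpaired segment.

/ʃ/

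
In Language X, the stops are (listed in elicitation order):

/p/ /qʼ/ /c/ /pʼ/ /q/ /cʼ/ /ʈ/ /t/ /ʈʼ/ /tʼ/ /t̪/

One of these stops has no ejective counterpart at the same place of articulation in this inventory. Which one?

Bilabial: /p/ ~ /pʼ/
Alveolar: /t/ ~ /tʼ/
Retroflex: /ʈ/ ~ /ʈʼ/
Palatal: /c/ ~ /cʼ/
Uvular: /q/ ~ /qʼ/
Dental: only /t̪/ (plain); no ejective partner.
So /t̪/ is the unpaired segment.

/t̪/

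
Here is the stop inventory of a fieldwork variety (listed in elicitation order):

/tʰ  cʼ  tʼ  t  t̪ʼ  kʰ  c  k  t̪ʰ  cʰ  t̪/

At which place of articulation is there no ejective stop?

velar

place of articulation  plain     aspirated  ejective
dental            t̪        t̪ʰ       t̪ʼ     
alveolar          t         tʰ        tʼ      
palatal           c         cʰ        cʼ      
velar             k         kʰ        —       
Every place of articulation has an ejective member except velar, where /kʼ/ would be expected.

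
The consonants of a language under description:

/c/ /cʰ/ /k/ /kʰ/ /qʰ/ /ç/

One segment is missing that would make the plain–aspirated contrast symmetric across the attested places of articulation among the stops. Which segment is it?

place of articulation  plain     aspirated
palatal           c         cʰ      
velar             k         kʰ      
uvular            —         qʰ      
The uvular row has no plain member, so the gap is the plain uvular stop /q/.

/q/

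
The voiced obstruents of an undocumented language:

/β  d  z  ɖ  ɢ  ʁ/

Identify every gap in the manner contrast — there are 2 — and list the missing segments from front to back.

bilabial: stop —, fricative /β/.
alveolar: stop /d/, fricative /z/.
retroflex: stop /ɖ/, fricative —.
uvular: stop /ɢ/, fricative /ʁ/.
Gaps, from front to back: bilabial lacks stop (/b/); retroflex lacks fricative (/ʐ/).

/b/, /ʐ/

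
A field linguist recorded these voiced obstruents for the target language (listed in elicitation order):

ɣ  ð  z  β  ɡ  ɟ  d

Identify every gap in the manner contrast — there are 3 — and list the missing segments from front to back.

/b/, /d̪/, /ʝ/

Stop: /d/ (alveolar), /ɟ/ (palatal), /ɡ/ (velar).
Fricative: /β/ (bilabial), /ð/ (dental), /z/ (alveolar), /ɣ/ (velar).
Gaps, from front to back: bilabial lacks stop (/b/); dental lacks stop (/d̪/); palatal lacks fricative (/ʝ/).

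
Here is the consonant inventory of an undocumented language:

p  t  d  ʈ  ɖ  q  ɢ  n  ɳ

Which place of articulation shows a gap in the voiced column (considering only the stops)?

bilabial

bilabial: voiceless /p/, voiced —.
alveolar: voiceless /t/, voiced /d/.
retroflex: voiceless /ʈ/, voiced /ɖ/.
uvular: voiceless /q/, voiced /ɢ/.
Every place of articulation has a voiced member except bilabial, where /b/ would be expected.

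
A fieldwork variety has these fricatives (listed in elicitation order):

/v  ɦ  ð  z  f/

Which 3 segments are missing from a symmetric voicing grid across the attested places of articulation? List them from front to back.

/θ/, /s/, /h/

Voiceless: /f/ (labiodental).
Voiced: /v/ (labiodental), /ð/ (dental), /z/ (alveolar), /ɦ/ (glottal).
Gaps, from front to back: dental lacks voiceless (/θ/); alveolar lacks voiceless (/s/); glottal lacks voiceless (/h/).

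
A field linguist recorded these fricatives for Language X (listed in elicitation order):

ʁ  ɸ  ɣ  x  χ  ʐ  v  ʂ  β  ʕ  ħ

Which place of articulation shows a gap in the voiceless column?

Voiceless: /ɸ/ (bilabial), /ʂ/ (retroflex), /x/ (velar), /χ/ (uvular), /ħ/ (pharyngeal).
Voiced: /β/ (bilabial), /v/ (labiodental), /ʐ/ (retroflex), /ɣ/ (velar), /ʁ/ (uvular), /ʕ/ (pharyngeal).
Every place of articulation has a voiceless member except labiodental, where /f/ would be expected.

labiodental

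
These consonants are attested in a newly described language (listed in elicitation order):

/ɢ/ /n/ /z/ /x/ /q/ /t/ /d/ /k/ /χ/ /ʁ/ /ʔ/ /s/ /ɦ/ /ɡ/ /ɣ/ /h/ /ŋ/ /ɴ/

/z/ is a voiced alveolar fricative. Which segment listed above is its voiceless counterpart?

/s/

The voiceless counterpart is a voiceless alveolar fricative — in this inventory, /s/.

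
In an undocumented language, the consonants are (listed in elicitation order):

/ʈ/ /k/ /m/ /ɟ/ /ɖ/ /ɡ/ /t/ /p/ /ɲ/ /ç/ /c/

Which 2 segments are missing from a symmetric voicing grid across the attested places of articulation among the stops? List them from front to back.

/b/, /d/

place of articulation  voiceless  voiced  
bilabial          p         —       
alveolar          t         —       
retroflex         ʈ         ɖ       
palatal           c         ɟ       
velar             k         ɡ       
Gaps, from front to back: bilabial lacks voiced (/b/); alveolar lacks voiced (/d/).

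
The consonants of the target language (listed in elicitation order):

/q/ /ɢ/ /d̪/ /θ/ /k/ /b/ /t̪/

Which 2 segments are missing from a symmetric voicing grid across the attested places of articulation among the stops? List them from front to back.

Voiceless: /t̪/ (dental), /k/ (velar), /q/ (uvular).
Voiced: /b/ (bilabial), /d̪/ (dental), /ɢ/ (uvular).
Gaps, from front to back: bilabial lacks voiceless (/p/); velar lacks voiced (/ɡ/).

/p/, /ɡ/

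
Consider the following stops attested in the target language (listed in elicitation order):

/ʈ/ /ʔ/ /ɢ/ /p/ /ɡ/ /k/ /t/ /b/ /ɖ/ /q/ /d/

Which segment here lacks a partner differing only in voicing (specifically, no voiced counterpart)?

/ʔ/

Bilabial: /p/ ~ /b/
Alveolar: /t/ ~ /d/
Retroflex: /ʈ/ ~ /ɖ/
Velar: /k/ ~ /ɡ/
Uvular: /q/ ~ /ɢ/
Glottal: only /ʔ/ (voiceless); no voiced partner.
So /ʔ/ is the unpaired segment.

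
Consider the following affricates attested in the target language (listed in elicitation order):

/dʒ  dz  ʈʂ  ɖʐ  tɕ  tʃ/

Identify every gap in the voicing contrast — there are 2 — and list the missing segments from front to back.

/ts/, /dʑ/

alveolar: voiceless —, voiced /dz/.
postalveolar: voiceless /tʃ/, voiced /dʒ/.
retroflex: voiceless /ʈʂ/, voiced /ɖʐ/.
alveolo-palatal: voiceless /tɕ/, voiced —.
Gaps, from front to back: alveolar lacks voiceless (/ts/); alveolo-palatal lacks voiced (/dʑ/).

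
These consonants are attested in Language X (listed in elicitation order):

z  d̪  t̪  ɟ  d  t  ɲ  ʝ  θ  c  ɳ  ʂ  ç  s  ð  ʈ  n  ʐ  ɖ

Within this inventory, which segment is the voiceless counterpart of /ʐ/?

/ʂ/

/ʐ/ is a voiced retroflex fricative.
The voiceless counterpart is a voiceless retroflex fricative — in this inventory, /ʂ/.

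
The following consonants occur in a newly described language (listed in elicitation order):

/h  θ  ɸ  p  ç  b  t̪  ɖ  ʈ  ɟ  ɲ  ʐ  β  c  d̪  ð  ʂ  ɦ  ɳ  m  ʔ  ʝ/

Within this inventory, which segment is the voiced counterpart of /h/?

/h/ is a voiceless glottal fricative.
The voiced counterpart is a voiced glottal fricative — in this inventory, /ɦ/.

/ɦ/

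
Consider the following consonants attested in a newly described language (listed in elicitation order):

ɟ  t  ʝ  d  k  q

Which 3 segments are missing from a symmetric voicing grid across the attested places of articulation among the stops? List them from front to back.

/c/, /ɡ/, /ɢ/

Voiceless: /t/ (alveolar), /k/ (velar), /q/ (uvular).
Voiced: /d/ (alveolar), /ɟ/ (palatal).
Gaps, from front to back: palatal lacks voiceless (/c/); velar lacks voiced (/ɡ/); uvular lacks voiced (/ɢ/).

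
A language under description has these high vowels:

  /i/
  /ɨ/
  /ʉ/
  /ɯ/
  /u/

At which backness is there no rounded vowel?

backness          unrounded  rounded 
front             i         —       
central           ɨ         ʉ       
back              ɯ         u       
Every backness has a rounded member except front, where /y/ would be expected.

front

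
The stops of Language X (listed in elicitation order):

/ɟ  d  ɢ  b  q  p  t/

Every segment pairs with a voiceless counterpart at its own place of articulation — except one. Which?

/ɟ/

Bilabial: /p/ ~ /b/
Alveolar: /t/ ~ /d/
Uvular: /q/ ~ /ɢ/
Palatal: only /ɟ/ (voiced); no voiceless partner.
So /ɟ/ is the unpaired segment.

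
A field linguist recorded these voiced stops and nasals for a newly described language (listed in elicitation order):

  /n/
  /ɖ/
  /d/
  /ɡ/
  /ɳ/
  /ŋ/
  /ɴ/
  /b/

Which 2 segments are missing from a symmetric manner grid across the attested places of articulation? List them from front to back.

Oral stop: /b/ (bilabial), /d/ (alveolar), /ɖ/ (retroflex), /ɡ/ (velar).
Nasal: /n/ (alveolar), /ɳ/ (retroflex), /ŋ/ (velar), /ɴ/ (uvular).
Gaps, from front to back: bilabial lacks nasal (/m/); uvular lacks oral stop (/ɢ/).

/m/, /ɢ/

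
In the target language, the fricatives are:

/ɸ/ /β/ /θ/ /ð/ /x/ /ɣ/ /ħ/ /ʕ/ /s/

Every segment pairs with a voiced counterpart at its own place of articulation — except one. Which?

Bilabial: /ɸ/ ~ /β/
Dental: /θ/ ~ /ð/
Velar: /x/ ~ /ɣ/
Pharyngeal: /ħ/ ~ /ʕ/
Alveolar: only /s/ (voiceless); no voiced partner.
So /s/ is the unpaired segment.

/s/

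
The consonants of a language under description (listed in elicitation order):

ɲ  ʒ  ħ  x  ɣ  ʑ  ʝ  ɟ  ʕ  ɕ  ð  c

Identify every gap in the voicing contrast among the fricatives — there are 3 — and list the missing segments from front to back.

Voiceless: /ɕ/ (alveolo-palatal), /x/ (velar), /ħ/ (pharyngeal).
Voiced: /ð/ (dental), /ʒ/ (postalveolar), /ʑ/ (alveolo-palatal), /ʝ/ (palatal), /ɣ/ (velar), /ʕ/ (pharyngeal).
Gaps, from front to back: dental lacks voiceless (/θ/); postalveolar lacks voiceless (/ʃ/); palatal lacks voiceless (/ç/).

/θ/, /ʃ/, /ç/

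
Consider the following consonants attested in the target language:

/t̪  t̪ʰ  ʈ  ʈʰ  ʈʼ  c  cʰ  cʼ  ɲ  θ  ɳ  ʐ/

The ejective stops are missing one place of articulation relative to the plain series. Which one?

dental: plain /t̪/, aspirated /t̪ʰ/, ejective —.
retroflex: plain /ʈ/, aspirated /ʈʰ/, ejective /ʈʼ/.
palatal: plain /c/, aspirated /cʰ/, ejective /cʼ/.
Every place of articulation has an ejective member except dental, where /t̪ʼ/ would be expected.

dental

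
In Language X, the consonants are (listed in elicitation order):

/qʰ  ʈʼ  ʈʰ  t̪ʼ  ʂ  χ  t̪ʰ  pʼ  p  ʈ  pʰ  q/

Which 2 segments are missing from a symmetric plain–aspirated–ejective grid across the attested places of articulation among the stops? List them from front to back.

/t̪/, /qʼ/

Plain: /p/ (bilabial), /ʈ/ (retroflex), /q/ (uvular).
Aspirated: /pʰ/ (bilabial), /t̪ʰ/ (dental), /ʈʰ/ (retroflex), /qʰ/ (uvular).
Ejective: /pʼ/ (bilabial), /t̪ʼ/ (dental), /ʈʼ/ (retroflex).
Gaps, from front to back: dental lacks plain (/t̪/); uvular lacks ejective (/qʼ/).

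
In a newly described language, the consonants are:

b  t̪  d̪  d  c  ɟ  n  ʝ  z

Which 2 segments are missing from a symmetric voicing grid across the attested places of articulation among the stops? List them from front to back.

Voiceless: /t̪/ (dental), /c/ (palatal).
Voiced: /b/ (bilabial), /d̪/ (dental), /d/ (alveolar), /ɟ/ (palatal).
Gaps, from front to back: bilabial lacks voiceless (/p/); alveolar lacks voiceless (/t/).

/p/, /t/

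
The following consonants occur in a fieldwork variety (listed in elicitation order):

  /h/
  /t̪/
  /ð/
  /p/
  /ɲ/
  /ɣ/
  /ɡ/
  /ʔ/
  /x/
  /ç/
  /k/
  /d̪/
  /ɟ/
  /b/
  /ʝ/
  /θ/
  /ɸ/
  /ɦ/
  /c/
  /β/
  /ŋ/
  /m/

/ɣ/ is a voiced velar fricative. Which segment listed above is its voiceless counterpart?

The voiceless counterpart is a voiceless velar fricative — in this inventory, /x/.

/x/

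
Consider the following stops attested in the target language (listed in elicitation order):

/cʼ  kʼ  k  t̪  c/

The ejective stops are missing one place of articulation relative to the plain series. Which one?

Plain: /t̪/ (dental), /c/ (palatal), /k/ (velar).
Ejective: /cʼ/ (palatal), /kʼ/ (velar).
Every place of articulation has an ejective member except dental, where /t̪ʼ/ would be expected.

dental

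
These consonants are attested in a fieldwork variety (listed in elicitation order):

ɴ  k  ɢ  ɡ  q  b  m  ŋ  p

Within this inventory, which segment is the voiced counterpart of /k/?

/k/ is a voiceless velar stop.
The voiced counterpart is a voiced velar stop — in this inventory, /ɡ/.

/ɡ/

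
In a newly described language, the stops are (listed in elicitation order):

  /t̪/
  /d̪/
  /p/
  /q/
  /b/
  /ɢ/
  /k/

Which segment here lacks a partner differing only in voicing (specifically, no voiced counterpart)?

/k/

Bilabial: /p/ ~ /b/
Dental: /t̪/ ~ /d̪/
Uvular: /q/ ~ /ɢ/
Velar: only /k/ (voiceless); no voiced partner.
So /k/ is the unpaired segment.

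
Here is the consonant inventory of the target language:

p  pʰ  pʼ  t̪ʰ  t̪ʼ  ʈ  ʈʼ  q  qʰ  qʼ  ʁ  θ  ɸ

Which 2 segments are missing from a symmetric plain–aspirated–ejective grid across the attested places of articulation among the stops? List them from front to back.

Plain: /p/ (bilabial), /ʈ/ (retroflex), /q/ (uvular).
Aspirated: /pʰ/ (bilabial), /t̪ʰ/ (dental), /qʰ/ (uvular).
Ejective: /pʼ/ (bilabial), /t̪ʼ/ (dental), /ʈʼ/ (retroflex), /qʼ/ (uvular).
Gaps, from front to back: dental lacks plain (/t̪/); retroflex lacks aspirated (/ʈʰ/).

/t̪/, /ʈʰ/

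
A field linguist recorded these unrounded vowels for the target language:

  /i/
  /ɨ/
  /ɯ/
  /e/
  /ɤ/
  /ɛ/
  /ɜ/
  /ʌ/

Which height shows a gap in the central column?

Front: /i/ (high), /e/ (high-mid), /ɛ/ (low-mid).
Central: /ɨ/ (high), /ɜ/ (low-mid).
Back: /ɯ/ (high), /ɤ/ (high-mid), /ʌ/ (low-mid).
Every height has a central member except high-mid, where /ɘ/ would be expected.

high-mid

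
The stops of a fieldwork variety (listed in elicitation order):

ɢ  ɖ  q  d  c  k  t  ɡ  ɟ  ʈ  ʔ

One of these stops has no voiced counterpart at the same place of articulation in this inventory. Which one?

/ʔ/

Alveolar: /t/ ~ /d/
Retroflex: /ʈ/ ~ /ɖ/
Palatal: /c/ ~ /ɟ/
Velar: /k/ ~ /ɡ/
Uvular: /q/ ~ /ɢ/
Glottal: only /ʔ/ (voiceless); no voiced partner.
So /ʔ/ is the unpaired segment.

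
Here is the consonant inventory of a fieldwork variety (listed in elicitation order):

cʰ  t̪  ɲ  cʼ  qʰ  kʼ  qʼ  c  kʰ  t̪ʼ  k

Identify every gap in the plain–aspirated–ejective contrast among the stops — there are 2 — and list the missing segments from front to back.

dental: plain /t̪/, aspirated —, ejective /t̪ʼ/.
palatal: plain /c/, aspirated /cʰ/, ejective /cʼ/.
velar: plain /k/, aspirated /kʰ/, ejective /kʼ/.
uvular: plain —, aspirated /qʰ/, ejective /qʼ/.
Gaps, from front to back: dental lacks aspirated (/t̪ʰ/); uvular lacks plain (/q/).

/t̪ʰ/, /q/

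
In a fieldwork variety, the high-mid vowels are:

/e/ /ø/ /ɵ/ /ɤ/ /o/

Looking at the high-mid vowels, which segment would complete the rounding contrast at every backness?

backness          unrounded  rounded 
front             e         ø       
central           —         ɵ       
back              ɤ         o       
The central row has no unrounded member, so the gap is the central unrounded vowel /ɘ/.

/ɘ/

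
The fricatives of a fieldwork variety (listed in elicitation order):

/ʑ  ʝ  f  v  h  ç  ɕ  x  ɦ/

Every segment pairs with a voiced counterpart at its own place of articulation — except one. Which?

Labiodental: /f/ ~ /v/
Alveolo-palatal: /ɕ/ ~ /ʑ/
Palatal: /ç/ ~ /ʝ/
Glottal: /h/ ~ /ɦ/
Velar: only /x/ (voiceless); no voiced partner.
So /x/ is the unpaired segment.

/x/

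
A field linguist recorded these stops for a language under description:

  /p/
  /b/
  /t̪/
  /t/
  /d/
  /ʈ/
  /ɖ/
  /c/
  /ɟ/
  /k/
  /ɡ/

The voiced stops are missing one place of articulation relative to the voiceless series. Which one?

bilabial: voiceless /p/, voiced /b/.
dental: voiceless /t̪/, voiced —.
alveolar: voiceless /t/, voiced /d/.
retroflex: voiceless /ʈ/, voiced /ɖ/.
palatal: voiceless /c/, voiced /ɟ/.
velar: voiceless /k/, voiced /ɡ/.
Every place of articulation has a voiced member except dental, where /d̪/ would be expected.

dental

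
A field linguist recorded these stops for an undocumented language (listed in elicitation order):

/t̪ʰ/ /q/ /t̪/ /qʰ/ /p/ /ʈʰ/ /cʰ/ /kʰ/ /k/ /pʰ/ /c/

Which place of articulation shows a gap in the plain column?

retroflex

place of articulation  plain     aspirated
bilabial          p         pʰ      
dental            t̪        t̪ʰ     
retroflex         —         ʈʰ      
palatal           c         cʰ      
velar             k         kʰ      
uvular            q         qʰ      
Every place of articulation has a plain member except retroflex, where /ʈ/ would be expected.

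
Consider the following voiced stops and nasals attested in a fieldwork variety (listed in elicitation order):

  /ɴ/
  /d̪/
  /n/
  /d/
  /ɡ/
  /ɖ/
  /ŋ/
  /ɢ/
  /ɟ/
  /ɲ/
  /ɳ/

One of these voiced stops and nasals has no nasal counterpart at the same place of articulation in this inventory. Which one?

Alveolar: /d/ ~ /n/
Retroflex: /ɖ/ ~ /ɳ/
Palatal: /ɟ/ ~ /ɲ/
Velar: /ɡ/ ~ /ŋ/
Uvular: /ɢ/ ~ /ɴ/
Dental: only /d̪/ (oral stop); no nasal partner.
So /d̪/ is the unpaired segment.

/d̪/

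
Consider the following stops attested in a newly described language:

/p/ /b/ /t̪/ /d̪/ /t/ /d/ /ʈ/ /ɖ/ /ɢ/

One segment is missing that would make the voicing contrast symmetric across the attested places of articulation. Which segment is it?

place of articulation  voiceless  voiced  
bilabial          p         b       
dental            t̪        d̪      
alveolar          t         d       
retroflex         ʈ         ɖ       
uvular            —         ɢ       
The uvular row has no voiceless member, so the gap is the voiceless uvular stop /q/.

/q/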